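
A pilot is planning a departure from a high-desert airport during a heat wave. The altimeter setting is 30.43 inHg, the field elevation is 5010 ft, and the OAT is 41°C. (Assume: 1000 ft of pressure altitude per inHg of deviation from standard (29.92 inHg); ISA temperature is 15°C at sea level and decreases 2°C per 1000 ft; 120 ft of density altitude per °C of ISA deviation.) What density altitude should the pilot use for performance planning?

Pressure altitude = 5010 + (29.92 − 30.43) × 1000 = 5010 + (-510) = 4500 ft.
ISA temperature at 4500 ft = 15 − 2 × (4500/1000) = 6°C.
ISA deviation = 41 − 6 = +35°C.
Density altitude = 4500 + 120 × (35) = 8700 ft.

8700 ft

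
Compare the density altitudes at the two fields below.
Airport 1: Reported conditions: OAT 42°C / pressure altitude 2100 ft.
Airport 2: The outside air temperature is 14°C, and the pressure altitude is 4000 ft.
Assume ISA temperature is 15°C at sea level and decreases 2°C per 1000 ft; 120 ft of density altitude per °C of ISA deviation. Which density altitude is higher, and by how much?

Airport 1 by 1004 ft

Airport 1: ISA temp = 10.8°C, deviation +31.2°C, DA = 2100 + 120 × 31.2 = 5844 ft.
Airport 2: ISA temp = 7°C, deviation +7°C, DA = 4000 + 120 × 7 = 4840 ft.
Airport 1 is higher by 5844 − 4840 = 1004 ft.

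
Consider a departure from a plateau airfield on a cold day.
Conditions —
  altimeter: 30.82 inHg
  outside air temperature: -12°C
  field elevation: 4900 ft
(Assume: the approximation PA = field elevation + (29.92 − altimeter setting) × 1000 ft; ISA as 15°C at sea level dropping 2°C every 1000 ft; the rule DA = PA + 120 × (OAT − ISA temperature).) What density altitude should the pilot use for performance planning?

Pressure altitude = 4900 + (29.92 − 30.82) × 1000 = 4900 + (-900) = 4000 ft.
ISA temperature at 4000 ft = 15 − 2 × (4000/1000) = 7°C.
ISA deviation = -12 − 7 = -19°C.
Density altitude = 4000 + 120 × (-19) = 1720 ft.

1720 ft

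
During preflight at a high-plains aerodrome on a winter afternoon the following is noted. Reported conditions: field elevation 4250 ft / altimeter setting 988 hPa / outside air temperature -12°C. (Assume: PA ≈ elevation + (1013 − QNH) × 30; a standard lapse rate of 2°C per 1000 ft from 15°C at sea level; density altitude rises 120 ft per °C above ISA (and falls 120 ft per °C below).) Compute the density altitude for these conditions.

Pressure altitude = 4250 + (1013 − 988) × 30 = 4250 + (+750) = 5000 ft.
ISA temperature at 5000 ft = 15 − 2 × (5000/1000) = 5°C.
ISA deviation = -12 − 5 = -17°C.
Density altitude = 5000 + 120 × (-17) = 2960 ft.

2960 ft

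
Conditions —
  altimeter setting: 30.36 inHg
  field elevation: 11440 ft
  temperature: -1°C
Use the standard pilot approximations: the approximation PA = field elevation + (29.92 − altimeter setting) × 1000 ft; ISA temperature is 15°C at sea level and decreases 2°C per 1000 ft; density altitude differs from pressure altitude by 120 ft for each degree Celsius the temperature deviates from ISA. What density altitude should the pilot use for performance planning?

11720 ft

Pressure altitude = 11440 + (29.92 − 30.36) × 1000 = 11440 + (-440) = 11000 ft.
ISA temperature at 11000 ft = 15 − 2 × (11000/1000) = -7°C.
ISA deviation = -1 − (-7) = +6°C.
Density altitude = 11000 + 120 × (6) = 11720 ft.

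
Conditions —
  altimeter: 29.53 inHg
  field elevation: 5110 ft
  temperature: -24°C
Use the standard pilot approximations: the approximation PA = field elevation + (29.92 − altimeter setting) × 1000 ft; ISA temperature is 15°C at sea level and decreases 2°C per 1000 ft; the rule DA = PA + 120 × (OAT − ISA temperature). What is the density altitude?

Pressure altitude = 5110 + (29.92 − 29.53) × 1000 = 5110 + (+390) = 5500 ft.
ISA temperature at 5500 ft = 15 − 2 × (5500/1000) = 4°C.
ISA deviation = -24 − 4 = -28°C.
Density altitude = 5500 + 120 × (-28) = 2140 ft.

2140 ft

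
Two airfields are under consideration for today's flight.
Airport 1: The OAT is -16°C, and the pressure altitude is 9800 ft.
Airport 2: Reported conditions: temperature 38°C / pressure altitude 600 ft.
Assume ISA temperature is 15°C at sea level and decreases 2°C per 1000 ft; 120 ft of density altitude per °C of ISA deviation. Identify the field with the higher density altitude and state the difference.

Airport 1 by 4928 ft

Airport 1: ISA temp = -4.6°C, deviation -11.4°C, DA = 9800 + 120 × (-11.4) = 8432 ft.
Airport 2: ISA temp = 13.8°C, deviation +24.2°C, DA = 600 + 120 × 24.2 = 3504 ft.
Airport 1 is higher by 8432 − 3504 = 4928 ft.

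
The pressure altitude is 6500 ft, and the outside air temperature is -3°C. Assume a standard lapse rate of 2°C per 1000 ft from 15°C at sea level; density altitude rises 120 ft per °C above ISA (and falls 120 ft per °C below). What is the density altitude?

ISA temperature at 6500 ft = 15 − 2 × (6500/1000) = 2°C.
ISA deviation = -3 − 2 = -5°C.
Density altitude = 6500 + 120 × (-5) = 6500 + (-600) = 5900 ft.

5900 ft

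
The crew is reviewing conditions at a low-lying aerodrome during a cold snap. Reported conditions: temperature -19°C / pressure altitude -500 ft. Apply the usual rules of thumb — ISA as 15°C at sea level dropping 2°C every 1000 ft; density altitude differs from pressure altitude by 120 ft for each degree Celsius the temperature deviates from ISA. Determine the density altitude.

-4700 ft

ISA temperature at -500 ft = 15 − 2 × (-500/1000) = 16°C.
ISA deviation = -19 − 16 = -35°C.
Density altitude = -500 + 120 × (-35) = -500 + (-4200) = -4700 ft.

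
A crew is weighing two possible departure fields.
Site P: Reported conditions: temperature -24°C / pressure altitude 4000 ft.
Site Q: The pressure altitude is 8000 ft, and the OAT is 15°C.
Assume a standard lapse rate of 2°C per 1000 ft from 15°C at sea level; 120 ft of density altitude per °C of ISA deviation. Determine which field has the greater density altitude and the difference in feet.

Site P: ISA temp = 7°C, deviation -31°C, DA = 4000 + 120 × (-31) = 280 ft.
Site Q: ISA temp = -1°C, deviation +16°C, DA = 8000 + 120 × 16 = 9920 ft.
Site Q is higher by 9920 − 280 = 9640 ft.

Site Q by 9640 ft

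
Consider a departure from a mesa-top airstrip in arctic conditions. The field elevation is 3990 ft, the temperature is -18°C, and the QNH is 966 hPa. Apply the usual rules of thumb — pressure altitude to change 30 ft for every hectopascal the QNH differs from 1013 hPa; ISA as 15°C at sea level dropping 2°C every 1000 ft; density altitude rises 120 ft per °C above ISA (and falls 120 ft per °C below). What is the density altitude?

2736 ft

Pressure altitude = 3990 + (1013 − 966) × 30 = 3990 + (+1410) = 5400 ft.
ISA temperature at 5400 ft = 15 − 2 × (5400/1000) = 4.2°C.
ISA deviation = -18 − 4.2 = -22.2°C.
Density altitude = 5400 + 120 × (-22.2) = 2736 ft.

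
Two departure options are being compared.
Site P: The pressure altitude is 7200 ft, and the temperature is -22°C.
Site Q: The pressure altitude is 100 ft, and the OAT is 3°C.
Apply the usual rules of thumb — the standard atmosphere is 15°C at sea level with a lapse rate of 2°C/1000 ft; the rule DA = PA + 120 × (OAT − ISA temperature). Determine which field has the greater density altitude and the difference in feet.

Site P by 5804 ft

Site P: ISA temp = 0.6°C, deviation -22.6°C, DA = 7200 + 120 × (-22.6) = 4488 ft.
Site Q: ISA temp = 14.8°C, deviation -11.8°C, DA = 100 + 120 × (-11.8) = -1316 ft.
Site P is higher by 4488 − (-1316) = 5804 ft.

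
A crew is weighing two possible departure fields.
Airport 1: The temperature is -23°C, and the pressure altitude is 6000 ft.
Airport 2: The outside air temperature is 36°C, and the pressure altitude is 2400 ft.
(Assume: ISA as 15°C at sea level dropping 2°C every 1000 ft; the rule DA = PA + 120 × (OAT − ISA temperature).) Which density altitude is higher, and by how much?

Airport 1: ISA temp = 3°C, deviation -26°C, DA = 6000 + 120 × (-26) = 2880 ft.
Airport 2: ISA temp = 10.2°C, deviation +25.8°C, DA = 2400 + 120 × 25.8 = 5496 ft.
Airport 2 is higher by 5496 − 2880 = 2616 ft.

Airport 2 by 2616 ft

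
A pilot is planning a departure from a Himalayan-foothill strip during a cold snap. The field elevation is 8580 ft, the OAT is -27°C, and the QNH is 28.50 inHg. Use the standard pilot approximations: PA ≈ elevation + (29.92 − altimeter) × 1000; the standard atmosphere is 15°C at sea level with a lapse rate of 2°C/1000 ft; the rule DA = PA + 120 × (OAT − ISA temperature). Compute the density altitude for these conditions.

7360 ft

Pressure altitude = 8580 + (29.92 − 28.50) × 1000 = 8580 + (+1420) = 10000 ft.
ISA temperature at 10000 ft = 15 − 2 × (10000/1000) = -5°C.
ISA deviation = -27 − (-5) = -22°C.
Density altitude = 10000 + 120 × (-22) = 7360 ft.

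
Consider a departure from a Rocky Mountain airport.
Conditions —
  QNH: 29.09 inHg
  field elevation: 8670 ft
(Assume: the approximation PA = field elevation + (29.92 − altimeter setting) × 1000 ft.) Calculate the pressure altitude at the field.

9500 ft

Pressure correction = (29.92 − 29.09) × 1000 = +830 ft.
Pressure altitude = 8670 + (+830) = 9500 ft.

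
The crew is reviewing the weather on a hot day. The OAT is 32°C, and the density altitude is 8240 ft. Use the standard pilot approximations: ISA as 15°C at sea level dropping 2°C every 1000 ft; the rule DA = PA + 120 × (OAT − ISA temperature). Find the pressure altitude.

DA = PA + 120 × (OAT − (15 − 2·PA/1000)) = PA + 120·OAT − 1800 + 0.24·PA = 1.24·PA + 120·OAT − 1800.
So 1.24·PA = 8240 − 120 × 32 + 1800 = 6200.
PA = 6200 / 1.24 = 5000 ft.

5000 ft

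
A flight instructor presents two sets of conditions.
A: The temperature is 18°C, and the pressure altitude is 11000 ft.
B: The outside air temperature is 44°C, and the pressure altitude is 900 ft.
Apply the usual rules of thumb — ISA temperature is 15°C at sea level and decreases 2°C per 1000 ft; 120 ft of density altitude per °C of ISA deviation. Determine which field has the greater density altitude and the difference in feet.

A by 9404 ft

A: ISA temp = -7°C, deviation +25°C, DA = 11000 + 120 × 25 = 14000 ft.
B: ISA temp = 13.2°C, deviation +30.8°C, DA = 900 + 120 × 30.8 = 4596 ft.
A is higher by 14000 − 4596 = 9404 ft.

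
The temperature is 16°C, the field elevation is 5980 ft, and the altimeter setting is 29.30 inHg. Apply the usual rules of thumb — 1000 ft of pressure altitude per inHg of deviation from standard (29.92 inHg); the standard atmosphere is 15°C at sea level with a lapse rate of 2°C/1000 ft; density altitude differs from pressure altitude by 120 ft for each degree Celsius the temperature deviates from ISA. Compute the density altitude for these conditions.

8304 ft

Pressure altitude = 5980 + (29.92 − 29.30) × 1000 = 5980 + (+620) = 6600 ft.
ISA temperature at 6600 ft = 15 − 2 × (6600/1000) = 1.8°C.
ISA deviation = 16 − 1.8 = +14.2°C.
Density altitude = 6600 + 120 × (14.2) = 8304 ft.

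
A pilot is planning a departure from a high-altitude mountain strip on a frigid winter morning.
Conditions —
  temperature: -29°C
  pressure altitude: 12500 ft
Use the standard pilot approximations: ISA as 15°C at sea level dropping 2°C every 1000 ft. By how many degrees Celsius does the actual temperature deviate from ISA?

ISA temperature at 12500 ft = 15 − 2 × (12500/1000) = -10°C.
Deviation = OAT − ISA = -29 − (-10) = -19°C.

ISA-19°C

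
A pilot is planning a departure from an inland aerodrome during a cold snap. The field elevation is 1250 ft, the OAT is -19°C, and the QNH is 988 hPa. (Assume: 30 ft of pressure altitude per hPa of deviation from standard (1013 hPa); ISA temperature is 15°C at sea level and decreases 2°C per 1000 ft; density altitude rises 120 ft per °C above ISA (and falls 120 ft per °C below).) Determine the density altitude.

Pressure altitude = 1250 + (1013 − 988) × 30 = 1250 + (+750) = 2000 ft.
ISA temperature at 2000 ft = 15 − 2 × (2000/1000) = 11°C.
ISA deviation = -19 − 11 = -30°C.
Density altitude = 2000 + 120 × (-30) = -1600 ft.

-1600 ft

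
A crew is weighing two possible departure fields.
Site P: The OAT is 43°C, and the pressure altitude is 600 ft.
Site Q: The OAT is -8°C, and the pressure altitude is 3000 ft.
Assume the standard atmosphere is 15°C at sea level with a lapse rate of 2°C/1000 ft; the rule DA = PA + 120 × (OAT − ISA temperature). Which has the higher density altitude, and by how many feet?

Site P by 3144 ft

Site P: ISA temp = 13.8°C, deviation +29.2°C, DA = 600 + 120 × 29.2 = 4104 ft.
Site Q: ISA temp = 9°C, deviation -17°C, DA = 3000 + 120 × (-17) = 960 ft.
Site P is higher by 4104 − 960 = 3144 ft.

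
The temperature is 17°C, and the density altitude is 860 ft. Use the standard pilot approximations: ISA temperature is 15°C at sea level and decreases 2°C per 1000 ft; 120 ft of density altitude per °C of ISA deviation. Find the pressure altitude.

500 ft

DA = PA + 120 × (OAT − (15 − 2·PA/1000)) = PA + 120·OAT − 1800 + 0.24·PA = 1.24·PA + 120·OAT − 1800.
So 1.24·PA = 860 − 120 × 17 + 1800 = 620.
PA = 620 / 1.24 = 500 ft.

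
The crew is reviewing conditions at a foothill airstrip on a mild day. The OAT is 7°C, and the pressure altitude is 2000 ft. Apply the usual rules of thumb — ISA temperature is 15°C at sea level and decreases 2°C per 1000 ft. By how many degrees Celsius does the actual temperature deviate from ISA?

ISA temperature at 2000 ft = 15 − 2 × (2000/1000) = 11°C.
Deviation = OAT − ISA = 7 − 11 = -4°C.

ISA-4°C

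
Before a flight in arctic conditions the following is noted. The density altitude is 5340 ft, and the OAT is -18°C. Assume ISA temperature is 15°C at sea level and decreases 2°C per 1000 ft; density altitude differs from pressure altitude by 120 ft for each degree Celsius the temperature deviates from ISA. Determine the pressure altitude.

7500 ft

DA = PA + 120 × (OAT − (15 − 2·PA/1000)) = PA + 120·OAT − 1800 + 0.24·PA = 1.24·PA + 120·OAT − 1800.
So 1.24·PA = 5340 − 120 × (-18) + 1800 = 9300.
PA = 9300 / 1.24 = 7500 ft.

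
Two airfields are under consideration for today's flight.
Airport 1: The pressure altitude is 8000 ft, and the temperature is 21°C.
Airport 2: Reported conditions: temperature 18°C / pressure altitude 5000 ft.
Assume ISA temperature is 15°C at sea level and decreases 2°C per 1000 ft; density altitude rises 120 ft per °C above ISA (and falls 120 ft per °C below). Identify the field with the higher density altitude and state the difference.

Airport 1: ISA temp = -1°C, deviation +22°C, DA = 8000 + 120 × 22 = 10640 ft.
Airport 2: ISA temp = 5°C, deviation +13°C, DA = 5000 + 120 × 13 = 6560 ft.
Airport 1 is higher by 10640 − 6560 = 4080 ft.

Airport 1 by 4080 ft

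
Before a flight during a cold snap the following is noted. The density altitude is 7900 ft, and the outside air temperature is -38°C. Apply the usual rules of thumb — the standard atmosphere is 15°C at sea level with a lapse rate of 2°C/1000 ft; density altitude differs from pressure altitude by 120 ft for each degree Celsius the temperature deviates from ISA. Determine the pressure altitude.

DA = PA + 120 × (OAT − (15 − 2·PA/1000)) = PA + 120·OAT − 1800 + 0.24·PA = 1.24·PA + 120·OAT − 1800.
So 1.24·PA = 7900 − 120 × (-38) + 1800 = 14260.
PA = 14260 / 1.24 = 11500 ft.

11500 ft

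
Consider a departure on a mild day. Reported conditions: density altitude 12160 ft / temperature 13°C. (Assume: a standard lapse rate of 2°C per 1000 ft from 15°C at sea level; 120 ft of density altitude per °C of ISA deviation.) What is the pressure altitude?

DA = PA + 120 × (OAT − (15 − 2·PA/1000)) = PA + 120·OAT − 1800 + 0.24·PA = 1.24·PA + 120·OAT − 1800.
So 1.24·PA = 12160 − 120 × 13 + 1800 = 12400.
PA = 12400 / 1.24 = 10000 ft.

10000 ft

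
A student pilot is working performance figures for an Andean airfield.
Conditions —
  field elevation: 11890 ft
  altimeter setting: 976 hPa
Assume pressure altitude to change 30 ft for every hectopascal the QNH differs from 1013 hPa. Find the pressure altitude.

Pressure correction = (1013 − 976) × 30 = +1110 ft.
Pressure altitude = 11890 + (+1110) = 13000 ft.

13000 ft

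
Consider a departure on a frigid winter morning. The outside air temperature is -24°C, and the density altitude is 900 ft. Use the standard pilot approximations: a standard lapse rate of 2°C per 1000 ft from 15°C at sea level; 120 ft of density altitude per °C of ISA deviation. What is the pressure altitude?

4500 ft

DA = PA + 120 × (OAT − (15 − 2·PA/1000)) = PA + 120·OAT − 1800 + 0.24·PA = 1.24·PA + 120·OAT − 1800.
So 1.24·PA = 900 − 120 × (-24) + 1800 = 5580.
PA = 5580 / 1.24 = 4500 ft.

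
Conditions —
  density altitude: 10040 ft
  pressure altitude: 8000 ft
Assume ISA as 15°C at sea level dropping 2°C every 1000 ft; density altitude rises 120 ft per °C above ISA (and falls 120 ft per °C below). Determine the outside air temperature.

16°C

Density altitude − pressure altitude = 10040 − 8000 = +2040 ft.
At 120 ft/°C that is an ISA deviation of 2040/120 = +17°C.
ISA temperature at 8000 ft = 15 − 2 × (8000/1000) = -1°C.
OAT = ISA + deviation = -1 + (+17) = 16°C.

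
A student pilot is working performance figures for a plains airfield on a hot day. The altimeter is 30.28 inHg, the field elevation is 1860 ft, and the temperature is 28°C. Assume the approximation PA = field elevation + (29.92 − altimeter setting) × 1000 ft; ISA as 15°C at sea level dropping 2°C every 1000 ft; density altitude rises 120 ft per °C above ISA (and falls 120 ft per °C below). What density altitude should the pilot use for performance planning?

3420 ft

Pressure altitude = 1860 + (29.92 − 30.28) × 1000 = 1860 + (-360) = 1500 ft.
ISA temperature at 1500 ft = 15 − 2 × (1500/1000) = 12°C.
ISA deviation = 28 − 12 = +16°C.
Density altitude = 1500 + 120 × (16) = 3420 ft.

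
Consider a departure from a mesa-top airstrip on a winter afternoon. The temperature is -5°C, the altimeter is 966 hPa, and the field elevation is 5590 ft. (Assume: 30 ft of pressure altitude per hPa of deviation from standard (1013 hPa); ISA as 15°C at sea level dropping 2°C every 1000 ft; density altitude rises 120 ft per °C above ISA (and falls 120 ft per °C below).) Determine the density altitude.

Pressure altitude = 5590 + (1013 − 966) × 30 = 5590 + (+1410) = 7000 ft.
ISA temperature at 7000 ft = 15 − 2 × (7000/1000) = 1°C.
ISA deviation = -5 − 1 = -6°C.
Density altitude = 7000 + 120 × (-6) = 6280 ft.

6280 ft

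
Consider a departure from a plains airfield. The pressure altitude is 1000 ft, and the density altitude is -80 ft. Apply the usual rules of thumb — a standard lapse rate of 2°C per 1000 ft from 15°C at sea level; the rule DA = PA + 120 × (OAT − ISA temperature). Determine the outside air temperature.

4°C

Density altitude − pressure altitude = -80 − 1000 = -1080 ft.
At 120 ft/°C that is an ISA deviation of -1080/120 = -9°C.
ISA temperature at 1000 ft = 15 − 2 × (1000/1000) = 13°C.
OAT = ISA + deviation = 13 + (-9) = 4°C.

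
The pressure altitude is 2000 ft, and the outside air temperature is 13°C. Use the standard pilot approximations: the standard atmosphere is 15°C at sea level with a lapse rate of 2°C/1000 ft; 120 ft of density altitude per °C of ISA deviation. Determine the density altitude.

ISA temperature at 2000 ft = 15 − 2 × (2000/1000) = 11°C.
ISA deviation = 13 − 11 = +2°C.
Density altitude = 2000 + 120 × (2) = 2000 + (+240) = 2240 ft.

2240 ft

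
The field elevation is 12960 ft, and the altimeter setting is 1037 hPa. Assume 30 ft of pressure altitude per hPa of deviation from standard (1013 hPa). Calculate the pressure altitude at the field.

Pressure correction = (1013 − 1037) × 30 = -720 ft.
Pressure altitude = 12960 + (-720) = 12240 ft.

12240 ft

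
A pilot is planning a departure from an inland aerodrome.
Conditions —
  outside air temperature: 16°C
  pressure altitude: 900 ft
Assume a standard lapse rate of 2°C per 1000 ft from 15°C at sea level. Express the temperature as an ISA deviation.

ISA+2.8°C

ISA temperature at 900 ft = 15 − 2 × (900/1000) = 13.2°C.
Deviation = OAT − ISA = 16 − 13.2 = +2.8°C.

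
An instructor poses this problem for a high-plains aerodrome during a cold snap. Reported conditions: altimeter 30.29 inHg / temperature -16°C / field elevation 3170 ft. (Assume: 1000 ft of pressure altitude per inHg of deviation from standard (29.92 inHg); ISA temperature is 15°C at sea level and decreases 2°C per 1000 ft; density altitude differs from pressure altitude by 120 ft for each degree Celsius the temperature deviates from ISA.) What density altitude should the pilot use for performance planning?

Pressure altitude = 3170 + (29.92 − 30.29) × 1000 = 3170 + (-370) = 2800 ft.
ISA temperature at 2800 ft = 15 − 2 × (2800/1000) = 9.4°C.
ISA deviation = -16 − 9.4 = -25.4°C.
Density altitude = 2800 + 120 × (-25.4) = -248 ft.

-248 ft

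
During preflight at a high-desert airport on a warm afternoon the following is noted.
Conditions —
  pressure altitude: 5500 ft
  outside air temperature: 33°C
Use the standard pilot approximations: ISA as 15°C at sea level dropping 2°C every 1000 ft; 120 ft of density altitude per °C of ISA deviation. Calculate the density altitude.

8980 ft

ISA temperature at 5500 ft = 15 − 2 × (5500/1000) = 4°C.
ISA deviation = 33 − 4 = +29°C.
Density altitude = 5500 + 120 × (29) = 5500 + (+3480) = 8980 ft.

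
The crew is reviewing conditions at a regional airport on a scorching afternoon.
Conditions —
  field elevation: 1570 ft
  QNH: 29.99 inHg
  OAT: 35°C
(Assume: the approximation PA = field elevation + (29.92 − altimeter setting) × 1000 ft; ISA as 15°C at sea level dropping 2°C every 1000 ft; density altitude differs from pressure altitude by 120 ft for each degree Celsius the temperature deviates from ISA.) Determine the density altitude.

Pressure altitude = 1570 + (29.92 − 29.99) × 1000 = 1570 + (-70) = 1500 ft.
ISA temperature at 1500 ft = 15 − 2 × (1500/1000) = 12°C.
ISA deviation = 35 − 12 = +23°C.
Density altitude = 1500 + 120 × (23) = 4260 ft.

4260 ft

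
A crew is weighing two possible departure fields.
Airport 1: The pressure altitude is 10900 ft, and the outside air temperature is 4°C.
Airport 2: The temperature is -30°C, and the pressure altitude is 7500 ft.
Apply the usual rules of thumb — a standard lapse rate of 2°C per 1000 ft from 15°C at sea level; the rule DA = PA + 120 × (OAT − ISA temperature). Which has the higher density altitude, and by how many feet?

Airport 1: ISA temp = -6.8°C, deviation +10.8°C, DA = 10900 + 120 × 10.8 = 12196 ft.
Airport 2: ISA temp = 0°C, deviation -30°C, DA = 7500 + 120 × (-30) = 3900 ft.
Airport 1 is higher by 12196 − 3900 = 8296 ft.

Airport 1 by 8296 ft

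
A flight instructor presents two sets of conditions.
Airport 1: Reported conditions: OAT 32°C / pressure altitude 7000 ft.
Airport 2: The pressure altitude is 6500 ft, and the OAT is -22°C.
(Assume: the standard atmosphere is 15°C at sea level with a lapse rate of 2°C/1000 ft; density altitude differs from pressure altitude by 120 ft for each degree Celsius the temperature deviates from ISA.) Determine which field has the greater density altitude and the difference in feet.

Airport 1 by 7100 ft

Airport 1: ISA temp = 1°C, deviation +31°C, DA = 7000 + 120 × 31 = 10720 ft.
Airport 2: ISA temp = 2°C, deviation -24°C, DA = 6500 + 120 × (-24) = 3620 ft.
Airport 1 is higher by 10720 − 3620 = 7100 ft.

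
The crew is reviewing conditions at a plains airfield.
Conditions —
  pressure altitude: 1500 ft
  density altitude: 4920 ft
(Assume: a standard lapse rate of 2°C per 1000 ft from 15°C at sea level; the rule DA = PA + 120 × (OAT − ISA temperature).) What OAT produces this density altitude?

40.5°C

Density altitude − pressure altitude = 4920 − 1500 = +3420 ft.
At 120 ft/°C that is an ISA deviation of 3420/120 = +28.5°C.
ISA temperature at 1500 ft = 15 − 2 × (1500/1000) = 12°C.
OAT = ISA + deviation = 12 + (+28.5) = 40.5°C.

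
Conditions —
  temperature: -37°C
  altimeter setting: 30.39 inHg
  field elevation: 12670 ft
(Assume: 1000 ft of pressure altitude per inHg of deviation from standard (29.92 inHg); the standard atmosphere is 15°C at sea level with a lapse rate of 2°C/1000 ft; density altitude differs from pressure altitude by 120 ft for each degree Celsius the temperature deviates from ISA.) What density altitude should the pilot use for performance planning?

8888 ft

Pressure altitude = 12670 + (29.92 − 30.39) × 1000 = 12670 + (-470) = 12200 ft.
ISA temperature at 12200 ft = 15 − 2 × (12200/1000) = -9.4°C.
ISA deviation = -37 − (-9.4) = -27.6°C.
Density altitude = 12200 + 120 × (-27.6) = 8888 ft.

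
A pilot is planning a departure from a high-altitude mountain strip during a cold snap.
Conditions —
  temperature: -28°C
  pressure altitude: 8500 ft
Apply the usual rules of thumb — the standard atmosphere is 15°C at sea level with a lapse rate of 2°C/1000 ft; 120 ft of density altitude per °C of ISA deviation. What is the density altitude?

ISA temperature at 8500 ft = 15 − 2 × (8500/1000) = -2°C.
ISA deviation = -28 − (-2) = -26°C.
Density altitude = 8500 + 120 × (-26) = 8500 + (-3120) = 5380 ft.

5380 ft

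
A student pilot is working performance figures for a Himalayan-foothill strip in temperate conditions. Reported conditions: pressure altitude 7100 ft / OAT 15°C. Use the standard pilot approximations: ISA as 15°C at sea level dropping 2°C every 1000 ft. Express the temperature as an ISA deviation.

ISA+14.2°C

ISA temperature at 7100 ft = 15 − 2 × (7100/1000) = 0.8°C.
Deviation = OAT − ISA = 15 − 0.8 = +14.2°C.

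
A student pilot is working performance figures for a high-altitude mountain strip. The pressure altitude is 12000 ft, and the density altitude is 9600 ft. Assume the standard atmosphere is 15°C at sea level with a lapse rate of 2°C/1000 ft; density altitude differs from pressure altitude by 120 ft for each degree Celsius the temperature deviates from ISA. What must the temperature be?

-29°C

Density altitude − pressure altitude = 9600 − 12000 = -2400 ft.
At 120 ft/°C that is an ISA deviation of -2400/120 = -20°C.
ISA temperature at 12000 ft = 15 − 2 × (12000/1000) = -9°C.
OAT = ISA + deviation = -9 + (-20) = -29°C.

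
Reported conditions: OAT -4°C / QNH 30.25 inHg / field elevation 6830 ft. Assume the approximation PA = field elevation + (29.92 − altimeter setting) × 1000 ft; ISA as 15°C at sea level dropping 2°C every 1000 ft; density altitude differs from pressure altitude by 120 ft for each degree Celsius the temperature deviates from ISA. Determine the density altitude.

Pressure altitude = 6830 + (29.92 − 30.25) × 1000 = 6830 + (-330) = 6500 ft.
ISA temperature at 6500 ft = 15 − 2 × (6500/1000) = 2°C.
ISA deviation = -4 − 2 = -6°C.
Density altitude = 6500 + 120 × (-6) = 5780 ft.

5780 ft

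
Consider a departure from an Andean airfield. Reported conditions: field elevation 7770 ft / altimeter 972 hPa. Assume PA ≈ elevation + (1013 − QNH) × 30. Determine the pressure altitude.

Pressure correction = (1013 − 972) × 30 = +1230 ft.
Pressure altitude = 7770 + (+1230) = 9000 ft.

9000 ft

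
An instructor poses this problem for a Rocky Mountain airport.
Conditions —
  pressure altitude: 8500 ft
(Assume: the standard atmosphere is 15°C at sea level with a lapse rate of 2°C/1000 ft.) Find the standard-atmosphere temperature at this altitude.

-2°C

ISA temperature = 15 − 2 × (8500/1000) = 15 − 17 = -2°C.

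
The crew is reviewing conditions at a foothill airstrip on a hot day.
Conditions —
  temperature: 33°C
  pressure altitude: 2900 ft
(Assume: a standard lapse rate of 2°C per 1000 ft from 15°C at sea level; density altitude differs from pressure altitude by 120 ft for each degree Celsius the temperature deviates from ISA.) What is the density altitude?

5756 ft

ISA temperature at 2900 ft = 15 − 2 × (2900/1000) = 9.2°C.
ISA deviation = 33 − 9.2 = +23.8°C.
Density altitude = 2900 + 120 × (23.8) = 2900 + (+2856) = 5756 ft.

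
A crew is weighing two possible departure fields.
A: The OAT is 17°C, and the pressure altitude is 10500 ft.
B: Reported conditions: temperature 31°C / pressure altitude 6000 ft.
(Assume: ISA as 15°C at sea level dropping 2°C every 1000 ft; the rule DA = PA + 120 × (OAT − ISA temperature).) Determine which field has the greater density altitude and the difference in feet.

A: ISA temp = -6°C, deviation +23°C, DA = 10500 + 120 × 23 = 13260 ft.
B: ISA temp = 3°C, deviation +28°C, DA = 6000 + 120 × 28 = 9360 ft.
A is higher by 13260 − 9360 = 3900 ft.

A by 3900 ft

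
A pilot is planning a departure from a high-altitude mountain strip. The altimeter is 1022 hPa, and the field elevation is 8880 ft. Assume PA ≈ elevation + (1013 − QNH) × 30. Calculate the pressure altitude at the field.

8610 ft

Pressure correction = (1013 − 1022) × 30 = -270 ft.
Pressure altitude = 8880 + (-270) = 8610 ft.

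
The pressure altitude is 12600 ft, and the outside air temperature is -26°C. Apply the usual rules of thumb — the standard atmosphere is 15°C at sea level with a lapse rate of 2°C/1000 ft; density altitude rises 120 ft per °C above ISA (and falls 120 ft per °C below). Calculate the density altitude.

ISA temperature at 12600 ft = 15 − 2 × (12600/1000) = -10.2°C.
ISA deviation = -26 − (-10.2) = -15.8°C.
Density altitude = 12600 + 120 × (-15.8) = 12600 + (-1896) = 10704 ft.

10704 ft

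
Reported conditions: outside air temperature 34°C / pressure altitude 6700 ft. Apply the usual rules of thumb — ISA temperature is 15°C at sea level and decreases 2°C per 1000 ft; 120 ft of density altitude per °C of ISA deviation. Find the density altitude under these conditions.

10588 ft

ISA temperature at 6700 ft = 15 − 2 × (6700/1000) = 1.6°C.
ISA deviation = 34 − 1.6 = +32.4°C.
Density altitude = 6700 + 120 × (32.4) = 6700 + (+3888) = 10588 ft.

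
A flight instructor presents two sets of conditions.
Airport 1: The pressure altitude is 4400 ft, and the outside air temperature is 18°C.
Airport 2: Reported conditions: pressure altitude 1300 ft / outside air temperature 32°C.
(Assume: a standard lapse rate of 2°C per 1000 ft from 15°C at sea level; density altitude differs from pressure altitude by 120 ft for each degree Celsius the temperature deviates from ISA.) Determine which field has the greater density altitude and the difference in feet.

Airport 1: ISA temp = 6.2°C, deviation +11.8°C, DA = 4400 + 120 × 11.8 = 5816 ft.
Airport 2: ISA temp = 12.4°C, deviation +19.6°C, DA = 1300 + 120 × 19.6 = 3652 ft.
Airport 1 is higher by 5816 − 3652 = 2164 ft.

Airport 1 by 2164 ft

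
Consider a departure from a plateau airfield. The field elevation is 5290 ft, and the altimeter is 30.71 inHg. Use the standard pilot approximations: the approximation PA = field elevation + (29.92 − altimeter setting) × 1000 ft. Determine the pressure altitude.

4500 ft

Pressure correction = (29.92 − 30.71) × 1000 = -790 ft.
Pressure altitude = 5290 + (-790) = 4500 ft.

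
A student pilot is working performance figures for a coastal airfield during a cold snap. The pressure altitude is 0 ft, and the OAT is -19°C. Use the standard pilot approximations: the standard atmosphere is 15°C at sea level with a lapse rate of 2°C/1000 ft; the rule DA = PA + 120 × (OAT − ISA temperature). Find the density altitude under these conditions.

-4080 ft

ISA temperature at 0 ft = 15 − 2 × (0/1000) = 15°C.
ISA deviation = -19 − 15 = -34°C.
Density altitude = 0 + 120 × (-34) = 0 + (-4080) = -4080 ft.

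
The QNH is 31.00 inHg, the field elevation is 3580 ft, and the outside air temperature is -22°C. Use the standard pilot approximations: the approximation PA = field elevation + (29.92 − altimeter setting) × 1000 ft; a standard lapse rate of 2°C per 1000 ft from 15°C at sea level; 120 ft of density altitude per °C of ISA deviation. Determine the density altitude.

Pressure altitude = 3580 + (29.92 − 31.00) × 1000 = 3580 + (-1080) = 2500 ft.
ISA temperature at 2500 ft = 15 − 2 × (2500/1000) = 10°C.
ISA deviation = -22 − 10 = -32°C.
Density altitude = 2500 + 120 × (-32) = -1340 ft.

-1340 ft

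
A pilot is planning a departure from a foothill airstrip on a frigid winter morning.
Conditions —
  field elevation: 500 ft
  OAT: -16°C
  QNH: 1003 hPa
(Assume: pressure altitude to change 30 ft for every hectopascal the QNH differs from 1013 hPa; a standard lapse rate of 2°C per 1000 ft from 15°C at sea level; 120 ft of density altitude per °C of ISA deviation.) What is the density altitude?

Pressure altitude = 500 + (1013 − 1003) × 30 = 500 + (+300) = 800 ft.
ISA temperature at 800 ft = 15 − 2 × (800/1000) = 13.4°C.
ISA deviation = -16 − 13.4 = -29.4°C.
Density altitude = 800 + 120 × (-29.4) = -2728 ft.

-2728 ft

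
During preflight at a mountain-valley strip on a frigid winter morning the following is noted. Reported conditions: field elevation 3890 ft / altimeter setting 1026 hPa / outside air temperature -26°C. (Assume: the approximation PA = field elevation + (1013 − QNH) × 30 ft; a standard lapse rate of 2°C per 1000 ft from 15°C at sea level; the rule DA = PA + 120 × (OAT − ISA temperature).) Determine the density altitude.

Pressure altitude = 3890 + (1013 − 1026) × 30 = 3890 + (-390) = 3500 ft.
ISA temperature at 3500 ft = 15 − 2 × (3500/1000) = 8°C.
ISA deviation = -26 − 8 = -34°C.
Density altitude = 3500 + 120 × (-34) = -580 ft.

-580 ft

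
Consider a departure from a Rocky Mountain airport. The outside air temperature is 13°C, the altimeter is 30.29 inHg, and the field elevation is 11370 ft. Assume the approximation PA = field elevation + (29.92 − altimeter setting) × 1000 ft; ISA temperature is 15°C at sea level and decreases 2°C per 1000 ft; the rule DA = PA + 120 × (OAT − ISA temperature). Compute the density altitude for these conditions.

13400 ft

Pressure altitude = 11370 + (29.92 − 30.29) × 1000 = 11370 + (-370) = 11000 ft.
ISA temperature at 11000 ft = 15 − 2 × (11000/1000) = -7°C.
ISA deviation = 13 − (-7) = +20°C.
Density altitude = 11000 + 120 × (20) = 13400 ft.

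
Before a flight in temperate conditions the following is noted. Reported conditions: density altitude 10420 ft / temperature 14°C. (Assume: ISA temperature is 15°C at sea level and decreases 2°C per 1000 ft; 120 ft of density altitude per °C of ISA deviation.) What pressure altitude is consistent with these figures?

8500 ft

DA = PA + 120 × (OAT − (15 − 2·PA/1000)) = PA + 120·OAT − 1800 + 0.24·PA = 1.24·PA + 120·OAT − 1800.
So 1.24·PA = 10420 − 120 × 14 + 1800 = 10540.
PA = 10540 / 1.24 = 8500 ft.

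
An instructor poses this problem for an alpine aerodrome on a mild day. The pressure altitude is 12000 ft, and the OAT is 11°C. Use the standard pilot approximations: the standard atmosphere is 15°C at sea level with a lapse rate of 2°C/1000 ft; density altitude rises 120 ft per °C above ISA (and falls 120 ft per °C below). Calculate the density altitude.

14400 ft

ISA temperature at 12000 ft = 15 − 2 × (12000/1000) = -9°C.
ISA deviation = 11 − (-9) = +20°C.
Density altitude = 12000 + 120 × (20) = 12000 + (+2400) = 14400 ft.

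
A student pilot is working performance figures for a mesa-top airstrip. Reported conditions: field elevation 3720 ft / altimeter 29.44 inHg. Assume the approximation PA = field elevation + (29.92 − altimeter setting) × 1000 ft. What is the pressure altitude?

Pressure correction = (29.92 − 29.44) × 1000 = +480 ft.
Pressure altitude = 3720 + (+480) = 4200 ft.

4200 ft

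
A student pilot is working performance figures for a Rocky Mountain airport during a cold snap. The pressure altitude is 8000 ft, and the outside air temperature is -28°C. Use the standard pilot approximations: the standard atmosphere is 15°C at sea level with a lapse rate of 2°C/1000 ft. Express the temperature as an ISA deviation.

ISA temperature at 8000 ft = 15 − 2 × (8000/1000) = -1°C.
Deviation = OAT − ISA = -28 − (-1) = -27°C.

ISA-27°C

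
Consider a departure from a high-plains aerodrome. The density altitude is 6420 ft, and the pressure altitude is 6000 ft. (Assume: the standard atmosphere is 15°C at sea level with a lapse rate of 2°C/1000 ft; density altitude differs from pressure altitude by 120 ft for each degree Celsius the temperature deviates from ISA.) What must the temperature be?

6.5°C

Density altitude − pressure altitude = 6420 − 6000 = +420 ft.
At 120 ft/°C that is an ISA deviation of 420/120 = +3.5°C.
ISA temperature at 6000 ft = 15 − 2 × (6000/1000) = 3°C.
OAT = ISA + deviation = 3 + (+3.5) = 6.5°C.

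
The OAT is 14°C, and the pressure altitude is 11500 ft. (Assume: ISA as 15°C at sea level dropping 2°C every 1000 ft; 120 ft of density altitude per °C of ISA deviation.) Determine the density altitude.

ISA temperature at 11500 ft = 15 − 2 × (11500/1000) = -8°C.
ISA deviation = 14 − (-8) = +22°C.
Density altitude = 11500 + 120 × (22) = 11500 + (+2640) = 14140 ft.

14140 ft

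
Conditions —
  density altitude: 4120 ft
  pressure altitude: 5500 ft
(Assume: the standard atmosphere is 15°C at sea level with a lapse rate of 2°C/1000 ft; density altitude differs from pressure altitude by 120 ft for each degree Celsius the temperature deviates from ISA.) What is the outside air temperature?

Density altitude − pressure altitude = 4120 − 5500 = -1380 ft.
At 120 ft/°C that is an ISA deviation of -1380/120 = -11.5°C.
ISA temperature at 5500 ft = 15 − 2 × (5500/1000) = 4°C.
OAT = ISA + deviation = 4 + (-11.5) = -7.5°C.

-7.5°C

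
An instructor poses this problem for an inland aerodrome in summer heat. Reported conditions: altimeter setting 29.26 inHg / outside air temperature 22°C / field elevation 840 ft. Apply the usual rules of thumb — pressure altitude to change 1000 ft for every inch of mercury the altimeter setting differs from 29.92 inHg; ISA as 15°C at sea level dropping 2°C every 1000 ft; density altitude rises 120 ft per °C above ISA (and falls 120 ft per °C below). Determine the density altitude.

2700 ft

Pressure altitude = 840 + (29.92 − 29.26) × 1000 = 840 + (+660) = 1500 ft.
ISA temperature at 1500 ft = 15 − 2 × (1500/1000) = 12°C.
ISA deviation = 22 − 12 = +10°C.
Density altitude = 1500 + 120 × (10) = 2700 ft.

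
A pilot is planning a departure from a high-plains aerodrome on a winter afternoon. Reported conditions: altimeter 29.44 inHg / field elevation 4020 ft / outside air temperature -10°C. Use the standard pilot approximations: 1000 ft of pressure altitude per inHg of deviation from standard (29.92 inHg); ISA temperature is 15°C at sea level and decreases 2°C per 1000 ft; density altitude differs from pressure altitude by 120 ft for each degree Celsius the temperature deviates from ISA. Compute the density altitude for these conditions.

2580 ft

Pressure altitude = 4020 + (29.92 − 29.44) × 1000 = 4020 + (+480) = 4500 ft.
ISA temperature at 4500 ft = 15 − 2 × (4500/1000) = 6°C.
ISA deviation = -10 − 6 = -16°C.
Density altitude = 4500 + 120 × (-16) = 2580 ft.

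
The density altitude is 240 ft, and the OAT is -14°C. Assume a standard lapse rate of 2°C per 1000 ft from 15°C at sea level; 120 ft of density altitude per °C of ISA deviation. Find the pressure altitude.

DA = PA + 120 × (OAT − (15 − 2·PA/1000)) = PA + 120·OAT − 1800 + 0.24·PA = 1.24·PA + 120·OAT − 1800.
So 1.24·PA = 240 − 120 × (-14) + 1800 = 3720.
PA = 3720 / 1.24 = 3000 ft.

3000 ft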